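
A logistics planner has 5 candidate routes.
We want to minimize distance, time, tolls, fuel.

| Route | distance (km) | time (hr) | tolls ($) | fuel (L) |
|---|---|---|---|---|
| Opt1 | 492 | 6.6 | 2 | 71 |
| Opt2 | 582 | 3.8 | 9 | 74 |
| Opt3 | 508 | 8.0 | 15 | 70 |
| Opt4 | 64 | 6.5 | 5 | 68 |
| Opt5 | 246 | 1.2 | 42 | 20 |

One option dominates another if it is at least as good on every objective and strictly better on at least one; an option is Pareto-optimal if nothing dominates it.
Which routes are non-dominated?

Opt1, Opt2, Opt4, Opt5

Opt1: not dominated (best tolls).
Opt2: not dominated.
Opt3: dominated by Opt4 (distance 64≤508, time 6.5≤8.0, tolls 5≤15, fuel 68≤70).
Opt4: not dominated (best distance).
Opt5: not dominated (best time).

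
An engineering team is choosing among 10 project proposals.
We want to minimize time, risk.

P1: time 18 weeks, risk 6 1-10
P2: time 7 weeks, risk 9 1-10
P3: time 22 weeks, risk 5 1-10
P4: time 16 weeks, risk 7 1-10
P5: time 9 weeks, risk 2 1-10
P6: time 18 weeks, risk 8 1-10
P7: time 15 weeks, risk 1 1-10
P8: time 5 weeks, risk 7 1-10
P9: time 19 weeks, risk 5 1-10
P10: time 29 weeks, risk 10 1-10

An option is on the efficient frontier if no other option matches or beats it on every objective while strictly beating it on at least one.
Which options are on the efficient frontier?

P1: dominated by P5 (time 9≤18, risk 2≤6).
P2: dominated by P8 (time 5≤7, risk 7≤9).
P3: dominated by P5 (time 9≤22, risk 2≤5).
P4: dominated by P5 (time 9≤16, risk 2≤7).
P5: not dominated.
P6: dominated by P1 (time 18≤18, risk 6≤8).
P7: not dominated (best risk).
P8: not dominated (best time).
P9: dominated by P5 (time 9≤19, risk 2≤5).
P10: dominated by P1 (time 18≤29, risk 6≤10).

P5, P7, P8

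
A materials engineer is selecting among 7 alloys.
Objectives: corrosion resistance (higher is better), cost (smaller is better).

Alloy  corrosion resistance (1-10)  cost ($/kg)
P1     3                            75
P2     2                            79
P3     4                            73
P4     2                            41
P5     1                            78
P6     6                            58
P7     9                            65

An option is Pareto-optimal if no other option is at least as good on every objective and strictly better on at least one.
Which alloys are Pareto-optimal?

P4, P6, P7

P1: dominated by P3 (corrosion resistance 4≥3, cost 73≤75).
P2: dominated by P1 (corrosion resistance 3≥2, cost 75≤79).
P3: dominated by P6 (corrosion resistance 6≥4, cost 58≤73).
P4: not dominated (best cost).
P5: dominated by P1 (corrosion resistance 3≥1, cost 75≤78).
P6: not dominated.
P7: not dominated (best corrosion resistance).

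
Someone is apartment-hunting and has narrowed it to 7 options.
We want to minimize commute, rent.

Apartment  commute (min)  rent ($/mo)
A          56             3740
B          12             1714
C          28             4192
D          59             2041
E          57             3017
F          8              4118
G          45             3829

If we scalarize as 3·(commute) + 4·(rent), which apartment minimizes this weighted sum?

B

A: 3·56 + 4·3740 = 15128
B: 3·12 + 4·1714 = 6892
C: 3·28 + 4·4192 = 16852
D: 3·59 + 4·2041 = 8341
E: 3·57 + 4·3017 = 12239
F: 3·8 + 4·4118 = 16496
G: 3·45 + 4·3829 = 15451
Lowest: B at 6892.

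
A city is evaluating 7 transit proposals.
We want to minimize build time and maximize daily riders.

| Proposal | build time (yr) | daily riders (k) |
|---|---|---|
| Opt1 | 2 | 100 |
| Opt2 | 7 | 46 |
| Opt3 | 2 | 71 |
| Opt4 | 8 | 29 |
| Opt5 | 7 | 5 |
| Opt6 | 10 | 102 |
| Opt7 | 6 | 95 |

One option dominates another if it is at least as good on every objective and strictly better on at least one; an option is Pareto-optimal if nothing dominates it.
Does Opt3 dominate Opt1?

Opt3 vs Opt1: Opt3 is worse on daily riders (71 vs 100), so it does not dominate Opt1.

No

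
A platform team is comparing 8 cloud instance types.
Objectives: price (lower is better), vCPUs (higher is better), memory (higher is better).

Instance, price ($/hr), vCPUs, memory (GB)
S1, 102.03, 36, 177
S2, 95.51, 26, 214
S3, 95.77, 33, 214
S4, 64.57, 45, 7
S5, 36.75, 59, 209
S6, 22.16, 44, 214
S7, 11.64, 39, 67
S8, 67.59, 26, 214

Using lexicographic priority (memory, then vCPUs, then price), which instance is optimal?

S6

First maximize memory: best is 214, kept {S2, S3, S6, S8}.
Then maximize vCPUs: best is 44, kept {S6}.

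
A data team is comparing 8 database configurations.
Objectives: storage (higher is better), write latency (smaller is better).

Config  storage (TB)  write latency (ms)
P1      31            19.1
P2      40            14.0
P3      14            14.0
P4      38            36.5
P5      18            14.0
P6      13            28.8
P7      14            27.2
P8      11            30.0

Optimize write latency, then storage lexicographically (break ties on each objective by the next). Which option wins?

P2

First minimize write latency: best is 14.0, kept {P2, P3, P5}.
Then maximize storage: best is 40, kept {P2}.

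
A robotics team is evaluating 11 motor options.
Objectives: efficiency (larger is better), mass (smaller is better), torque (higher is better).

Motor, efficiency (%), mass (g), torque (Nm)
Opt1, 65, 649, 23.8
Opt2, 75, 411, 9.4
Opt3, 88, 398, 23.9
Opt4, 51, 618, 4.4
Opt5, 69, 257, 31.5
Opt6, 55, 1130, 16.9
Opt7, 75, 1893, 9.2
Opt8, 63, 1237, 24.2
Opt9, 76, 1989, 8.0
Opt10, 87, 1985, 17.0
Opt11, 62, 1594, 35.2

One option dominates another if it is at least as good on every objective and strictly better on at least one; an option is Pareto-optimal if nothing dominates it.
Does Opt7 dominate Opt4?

Opt7 vs Opt4: Opt7 is worse on mass (1893 vs 618), so it does not dominate Opt4.

No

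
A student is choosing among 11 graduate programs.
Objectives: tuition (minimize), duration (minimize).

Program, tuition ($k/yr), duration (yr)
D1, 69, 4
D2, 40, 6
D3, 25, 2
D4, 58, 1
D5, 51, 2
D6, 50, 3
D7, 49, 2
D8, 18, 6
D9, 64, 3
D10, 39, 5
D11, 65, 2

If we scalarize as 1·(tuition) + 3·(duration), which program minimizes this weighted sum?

D3

D1: 1·69 + 3·4 = 81
D2: 1·40 + 3·6 = 58
D3: 1·25 + 3·2 = 31
D4: 1·58 + 3·1 = 61
D5: 1·51 + 3·2 = 57
D6: 1·50 + 3·3 = 59
D7: 1·49 + 3·2 = 55
D8: 1·18 + 3·6 = 36
D9: 1·64 + 3·3 = 73
D10: 1·39 + 3·5 = 54
D11: 1·65 + 3·2 = 71
Lowest: D3 at 31.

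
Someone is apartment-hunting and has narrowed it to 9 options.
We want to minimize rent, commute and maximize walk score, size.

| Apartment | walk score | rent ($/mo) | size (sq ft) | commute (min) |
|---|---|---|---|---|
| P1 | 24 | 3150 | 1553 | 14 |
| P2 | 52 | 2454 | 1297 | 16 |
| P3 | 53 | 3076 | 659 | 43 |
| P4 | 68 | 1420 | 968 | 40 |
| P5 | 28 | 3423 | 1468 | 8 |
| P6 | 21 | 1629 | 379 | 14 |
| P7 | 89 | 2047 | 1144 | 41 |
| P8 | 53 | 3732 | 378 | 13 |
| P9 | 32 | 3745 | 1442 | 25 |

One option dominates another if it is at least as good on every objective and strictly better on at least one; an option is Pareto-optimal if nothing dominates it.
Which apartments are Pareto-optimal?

P1, P2, P4, P5, P6, P7, P8, P9

P1: not dominated (best size).
P2: not dominated.
P3: dominated by P4 (walk score 68≥53, rent 1420≤3076, size 968≥659, commute 40≤43).
P4: not dominated (best rent).
P5: not dominated (best commute).
P6: not dominated.
P7: not dominated (best walk score).
P8: not dominated.
P9: not dominated.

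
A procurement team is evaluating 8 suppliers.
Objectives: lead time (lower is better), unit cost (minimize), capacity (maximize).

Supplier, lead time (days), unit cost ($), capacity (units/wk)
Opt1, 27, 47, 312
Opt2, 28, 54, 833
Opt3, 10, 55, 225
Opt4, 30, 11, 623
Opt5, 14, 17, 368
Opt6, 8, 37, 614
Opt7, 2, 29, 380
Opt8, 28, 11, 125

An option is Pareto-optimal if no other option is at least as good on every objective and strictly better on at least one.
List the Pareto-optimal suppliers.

Opt2, Opt4, Opt5, Opt6, Opt7, Opt8

Opt1: dominated by Opt5 (lead time 14≤27, unit cost 17≤47, capacity 368≥312).
Opt2: not dominated (best capacity).
Opt3: dominated by Opt6 (lead time 8≤10, unit cost 37≤55, capacity 614≥225).
Opt4: not dominated.
Opt5: not dominated.
Opt6: not dominated.
Opt7: not dominated (best lead time).
Opt8: not dominated.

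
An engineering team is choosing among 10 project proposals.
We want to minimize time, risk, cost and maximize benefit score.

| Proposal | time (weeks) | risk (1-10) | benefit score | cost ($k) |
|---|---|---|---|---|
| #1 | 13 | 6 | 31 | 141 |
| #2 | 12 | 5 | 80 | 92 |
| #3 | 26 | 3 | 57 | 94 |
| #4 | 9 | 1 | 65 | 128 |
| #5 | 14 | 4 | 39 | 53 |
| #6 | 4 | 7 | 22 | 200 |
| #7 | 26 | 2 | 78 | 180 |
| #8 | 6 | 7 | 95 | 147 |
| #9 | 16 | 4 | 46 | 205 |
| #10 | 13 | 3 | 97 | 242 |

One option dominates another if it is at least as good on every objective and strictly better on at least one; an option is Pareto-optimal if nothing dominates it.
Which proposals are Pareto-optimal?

#2, #3, #4, #5, #6, #7, #8, #10

#1: dominated by #2 (time 12≤13, risk 5≤6, benefit score 80≥31, cost 92≤141).
#2: not dominated.
#3: not dominated.
#4: not dominated (best risk).
#5: not dominated (best cost).
#6: not dominated (best time).
#7: not dominated.
#8: not dominated.
#9: dominated by #4 (time 9≤16, risk 1≤4, benefit score 65≥46, cost 128≤205).
#10: not dominated (best benefit score).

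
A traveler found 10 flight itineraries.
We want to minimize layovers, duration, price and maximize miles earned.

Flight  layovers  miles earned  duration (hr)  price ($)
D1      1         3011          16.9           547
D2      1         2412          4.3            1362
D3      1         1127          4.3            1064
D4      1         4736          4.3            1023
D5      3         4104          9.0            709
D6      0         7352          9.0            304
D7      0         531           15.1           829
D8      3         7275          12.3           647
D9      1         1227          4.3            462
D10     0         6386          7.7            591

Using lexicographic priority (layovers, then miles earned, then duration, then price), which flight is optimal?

D6

First minimize layovers: best is 0, kept {D6, D7, D10}.
Then maximize miles earned: best is 7352, kept {D6}.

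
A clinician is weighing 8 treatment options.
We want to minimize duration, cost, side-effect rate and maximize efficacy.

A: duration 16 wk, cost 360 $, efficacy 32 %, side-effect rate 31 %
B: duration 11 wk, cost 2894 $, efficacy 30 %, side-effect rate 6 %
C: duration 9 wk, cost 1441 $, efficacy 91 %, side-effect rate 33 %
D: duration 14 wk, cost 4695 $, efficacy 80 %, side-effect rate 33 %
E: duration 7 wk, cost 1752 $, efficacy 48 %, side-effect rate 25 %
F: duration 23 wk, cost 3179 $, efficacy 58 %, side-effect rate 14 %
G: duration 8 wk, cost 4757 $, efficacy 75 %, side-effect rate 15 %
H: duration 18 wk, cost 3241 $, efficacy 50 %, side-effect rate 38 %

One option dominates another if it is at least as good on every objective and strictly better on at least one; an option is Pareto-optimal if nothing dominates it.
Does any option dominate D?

C vs D: duration 9≤14, cost 1441≤4695, efficacy 91≥80, side-effect rate 33≤33 — C is at least as good on every objective and strictly better on at least one, so C dominates D.

Yes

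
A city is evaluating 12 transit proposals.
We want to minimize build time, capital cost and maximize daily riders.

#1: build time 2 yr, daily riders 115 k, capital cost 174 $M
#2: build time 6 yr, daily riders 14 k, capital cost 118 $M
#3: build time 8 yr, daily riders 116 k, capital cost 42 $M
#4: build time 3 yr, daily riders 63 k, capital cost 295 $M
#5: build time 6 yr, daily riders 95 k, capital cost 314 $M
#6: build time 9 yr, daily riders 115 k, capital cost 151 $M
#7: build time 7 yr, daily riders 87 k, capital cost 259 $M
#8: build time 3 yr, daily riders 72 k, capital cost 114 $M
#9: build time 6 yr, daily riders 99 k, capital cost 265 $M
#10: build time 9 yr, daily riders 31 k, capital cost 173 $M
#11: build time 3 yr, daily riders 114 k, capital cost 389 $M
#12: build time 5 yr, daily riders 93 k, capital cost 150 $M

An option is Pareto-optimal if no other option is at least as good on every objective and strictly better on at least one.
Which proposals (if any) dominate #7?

#1: build time 2≤7, daily riders 115≥87, capital cost 174≤259 — dominates #7.
#12: build time 5≤7, daily riders 93≥87, capital cost 150≤259 — dominates #7.
Others (#2, #3, #4, #5, #6, #8, #9, #10, #11) are each worse than #7 on at least one objective.

#1, #12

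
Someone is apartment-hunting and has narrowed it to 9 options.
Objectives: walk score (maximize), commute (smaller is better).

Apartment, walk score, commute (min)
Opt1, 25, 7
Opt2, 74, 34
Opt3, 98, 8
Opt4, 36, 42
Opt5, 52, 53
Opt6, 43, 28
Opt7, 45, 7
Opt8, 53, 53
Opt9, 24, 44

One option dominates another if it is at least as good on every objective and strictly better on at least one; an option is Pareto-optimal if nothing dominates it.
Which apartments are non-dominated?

Opt3, Opt7

Opt1: dominated by Opt7 (walk score 45≥25, commute 7≤7).
Opt2: dominated by Opt3 (walk score 98≥74, commute 8≤34).
Opt3: not dominated (best walk score).
Opt4: dominated by Opt2 (walk score 74≥36, commute 34≤42).
Opt5: dominated by Opt2 (walk score 74≥52, commute 34≤53).
Opt6: dominated by Opt3 (walk score 98≥43, commute 8≤28).
Opt7: not dominated.
Opt8: dominated by Opt2 (walk score 74≥53, commute 34≤53).
Opt9: dominated by Opt1 (walk score 25≥24, commute 7≤44).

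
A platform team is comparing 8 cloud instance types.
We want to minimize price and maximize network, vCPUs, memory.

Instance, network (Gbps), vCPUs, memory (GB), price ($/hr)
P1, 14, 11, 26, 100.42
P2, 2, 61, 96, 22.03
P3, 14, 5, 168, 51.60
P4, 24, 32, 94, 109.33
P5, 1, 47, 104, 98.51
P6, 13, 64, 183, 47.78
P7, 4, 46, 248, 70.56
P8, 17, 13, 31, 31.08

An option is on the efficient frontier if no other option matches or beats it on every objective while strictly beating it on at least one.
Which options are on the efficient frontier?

P2, P3, P4, P6, P7, P8

P1: dominated by P8 (network 17≥14, vCPUs 13≥11, memory 31≥26, price 31.08≤100.42).
P2: not dominated (best price).
P3: not dominated.
P4: not dominated (best network).
P5: dominated by P6 (network 13≥1, vCPUs 64≥47, memory 183≥104, price 47.78≤98.51).
P6: not dominated (best vCPUs).
P7: not dominated (best memory).
P8: not dominated.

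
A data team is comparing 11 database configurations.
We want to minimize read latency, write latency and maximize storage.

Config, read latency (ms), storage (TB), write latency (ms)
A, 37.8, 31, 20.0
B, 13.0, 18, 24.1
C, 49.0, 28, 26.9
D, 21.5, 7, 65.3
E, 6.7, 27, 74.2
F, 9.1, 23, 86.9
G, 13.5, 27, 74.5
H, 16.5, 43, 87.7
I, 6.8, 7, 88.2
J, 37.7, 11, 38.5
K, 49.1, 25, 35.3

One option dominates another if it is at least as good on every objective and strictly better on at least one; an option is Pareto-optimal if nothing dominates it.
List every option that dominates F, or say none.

E: read latency 6.7≤9.1, storage 27≥23, write latency 74.2≤86.9 — dominates F.
Others (A, B, C, D, G, H, I, J, K) are each worse than F on at least one objective.

E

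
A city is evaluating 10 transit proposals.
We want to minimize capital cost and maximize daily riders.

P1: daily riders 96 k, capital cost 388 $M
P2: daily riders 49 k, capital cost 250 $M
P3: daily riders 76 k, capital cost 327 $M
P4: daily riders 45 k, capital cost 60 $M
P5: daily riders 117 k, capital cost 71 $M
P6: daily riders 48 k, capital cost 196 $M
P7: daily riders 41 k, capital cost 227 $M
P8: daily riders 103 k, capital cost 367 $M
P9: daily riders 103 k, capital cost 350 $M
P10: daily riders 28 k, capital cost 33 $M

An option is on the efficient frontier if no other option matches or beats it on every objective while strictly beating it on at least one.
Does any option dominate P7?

P4 vs P7: daily riders 45≥41, capital cost 60≤227 — P4 is at least as good on every objective and strictly better on at least one, so P4 dominates P7.

Yes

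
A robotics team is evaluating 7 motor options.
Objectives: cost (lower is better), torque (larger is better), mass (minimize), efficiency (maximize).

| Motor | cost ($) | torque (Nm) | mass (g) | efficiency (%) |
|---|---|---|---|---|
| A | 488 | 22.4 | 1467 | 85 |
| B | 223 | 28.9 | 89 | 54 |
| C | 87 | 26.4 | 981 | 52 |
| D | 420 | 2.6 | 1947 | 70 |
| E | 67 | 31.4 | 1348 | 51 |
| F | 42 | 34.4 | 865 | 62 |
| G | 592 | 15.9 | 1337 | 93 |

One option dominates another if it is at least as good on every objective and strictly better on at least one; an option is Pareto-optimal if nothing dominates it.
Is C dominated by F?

Yes

F vs C: cost 42≤87, torque 34.4≥26.4, mass 865≤981, efficiency 62≥52 — F is at least as good on every objective with at least one strict improvement.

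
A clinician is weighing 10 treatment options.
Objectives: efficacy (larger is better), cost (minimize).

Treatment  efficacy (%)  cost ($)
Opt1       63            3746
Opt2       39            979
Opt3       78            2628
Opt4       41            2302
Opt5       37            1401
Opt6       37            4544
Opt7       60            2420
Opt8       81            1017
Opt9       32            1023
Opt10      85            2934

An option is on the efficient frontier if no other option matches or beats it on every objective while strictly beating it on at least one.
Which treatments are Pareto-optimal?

Opt1: dominated by Opt3 (efficacy 78≥63, cost 2628≤3746).
Opt2: not dominated (best cost).
Opt3: dominated by Opt8 (efficacy 81≥78, cost 1017≤2628).
Opt4: dominated by Opt8 (efficacy 81≥41, cost 1017≤2302).
Opt5: dominated by Opt2 (efficacy 39≥37, cost 979≤1401).
Opt6: dominated by Opt1 (efficacy 63≥37, cost 3746≤4544).
Opt7: dominated by Opt8 (efficacy 81≥60, cost 1017≤2420).
Opt8: not dominated.
Opt9: dominated by Opt2 (efficacy 39≥32, cost 979≤1023).
Opt10: not dominated (best efficacy).

Opt2, Opt8, Opt10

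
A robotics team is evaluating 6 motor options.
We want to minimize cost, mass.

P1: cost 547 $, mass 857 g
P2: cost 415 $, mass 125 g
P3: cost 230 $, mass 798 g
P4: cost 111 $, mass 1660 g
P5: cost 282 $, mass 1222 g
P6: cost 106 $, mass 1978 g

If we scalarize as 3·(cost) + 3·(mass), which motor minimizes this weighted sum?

P1: 3·547 + 3·857 = 4212
P2: 3·415 + 3·125 = 1620
P3: 3·230 + 3·798 = 3084
P4: 3·111 + 3·1660 = 5313
P5: 3·282 + 3·1222 = 4512
P6: 3·106 + 3·1978 = 6252
Lowest: P2 at 1620.

P2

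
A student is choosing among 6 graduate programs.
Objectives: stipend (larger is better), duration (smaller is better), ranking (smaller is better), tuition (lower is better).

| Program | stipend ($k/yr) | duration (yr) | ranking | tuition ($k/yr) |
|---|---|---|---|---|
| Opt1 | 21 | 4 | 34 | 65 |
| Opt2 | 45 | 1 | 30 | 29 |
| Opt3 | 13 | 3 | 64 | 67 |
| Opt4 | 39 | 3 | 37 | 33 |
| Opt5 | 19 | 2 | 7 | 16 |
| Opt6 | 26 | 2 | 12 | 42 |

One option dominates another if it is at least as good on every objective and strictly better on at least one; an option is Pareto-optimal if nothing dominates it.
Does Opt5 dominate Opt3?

Opt5 vs Opt3: stipend 19≥13, duration 2≤3, ranking 7≤64, tuition 16≤67 — Opt5 is at least as good on every objective with at least one strict improvement.

Yes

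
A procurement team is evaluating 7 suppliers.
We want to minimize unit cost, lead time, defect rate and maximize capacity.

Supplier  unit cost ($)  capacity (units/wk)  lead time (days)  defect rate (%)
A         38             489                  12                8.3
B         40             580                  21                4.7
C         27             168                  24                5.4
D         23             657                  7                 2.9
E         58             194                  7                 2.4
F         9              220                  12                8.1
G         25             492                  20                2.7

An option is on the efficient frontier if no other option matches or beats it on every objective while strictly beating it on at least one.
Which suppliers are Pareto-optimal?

A: dominated by D (unit cost 23≤38, capacity 657≥489, lead time 7≤12, defect rate 2.9≤8.3).
B: dominated by D (unit cost 23≤40, capacity 657≥580, lead time 7≤21, defect rate 2.9≤4.7).
C: dominated by D (unit cost 23≤27, capacity 657≥168, lead time 7≤24, defect rate 2.9≤5.4).
D: not dominated (best capacity).
E: not dominated (best defect rate).
F: not dominated (best unit cost).
G: not dominated.

D, E, F, G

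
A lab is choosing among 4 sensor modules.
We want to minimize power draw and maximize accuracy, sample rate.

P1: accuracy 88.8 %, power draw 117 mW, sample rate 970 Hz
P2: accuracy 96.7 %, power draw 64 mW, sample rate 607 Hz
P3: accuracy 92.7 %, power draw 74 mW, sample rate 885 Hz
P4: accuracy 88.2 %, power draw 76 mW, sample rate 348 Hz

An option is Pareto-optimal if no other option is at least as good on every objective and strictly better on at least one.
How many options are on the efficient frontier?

P1: not dominated (best sample rate).
P2: not dominated (best accuracy).
P3: not dominated.
P4: dominated by P2 (accuracy 96.7≥88.2, power draw 64≤76, sample rate 607≥348).
Pareto-optimal: P1, P2, P3 → 3.

3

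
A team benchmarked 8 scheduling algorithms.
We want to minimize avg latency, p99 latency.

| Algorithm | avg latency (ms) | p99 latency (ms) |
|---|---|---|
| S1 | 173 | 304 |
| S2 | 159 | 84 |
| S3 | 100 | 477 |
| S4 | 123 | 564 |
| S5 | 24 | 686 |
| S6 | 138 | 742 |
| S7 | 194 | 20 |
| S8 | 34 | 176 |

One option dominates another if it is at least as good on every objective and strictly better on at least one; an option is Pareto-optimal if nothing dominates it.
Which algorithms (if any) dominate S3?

S8: avg latency 34≤100, p99 latency 176≤477 — dominates S3.
Others (S1, S2, S4, S5, S6, S7) are each worse than S3 on at least one objective.

S8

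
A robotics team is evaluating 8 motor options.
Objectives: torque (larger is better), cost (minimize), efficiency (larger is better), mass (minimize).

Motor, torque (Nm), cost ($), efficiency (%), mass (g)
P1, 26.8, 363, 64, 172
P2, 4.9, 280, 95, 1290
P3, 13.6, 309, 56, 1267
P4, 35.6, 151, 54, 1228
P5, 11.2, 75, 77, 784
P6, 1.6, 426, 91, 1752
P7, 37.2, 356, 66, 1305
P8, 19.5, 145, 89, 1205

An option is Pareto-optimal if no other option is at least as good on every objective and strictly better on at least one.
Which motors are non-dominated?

P1: not dominated (best mass).
P2: not dominated (best efficiency).
P3: dominated by P8 (torque 19.5≥13.6, cost 145≤309, efficiency 89≥56, mass 1205≤1267).
P4: not dominated.
P5: not dominated (best cost).
P6: dominated by P2 (torque 4.9≥1.6, cost 280≤426, efficiency 95≥91, mass 1290≤1752).
P7: not dominated (best torque).
P8: not dominated.

P1, P2, P4, P5, P7, P8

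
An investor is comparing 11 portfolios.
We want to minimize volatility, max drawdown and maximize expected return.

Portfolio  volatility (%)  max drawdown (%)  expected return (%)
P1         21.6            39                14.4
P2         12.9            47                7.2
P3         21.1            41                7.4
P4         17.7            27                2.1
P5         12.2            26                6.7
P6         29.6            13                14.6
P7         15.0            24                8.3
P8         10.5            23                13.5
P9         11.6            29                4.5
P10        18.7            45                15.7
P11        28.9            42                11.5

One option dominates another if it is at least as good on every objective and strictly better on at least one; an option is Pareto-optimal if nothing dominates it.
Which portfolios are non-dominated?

P1, P6, P8, P10

P1: not dominated.
P2: dominated by P8 (volatility 10.5≤12.9, max drawdown 23≤47, expected return 13.5≥7.2).
P3: dominated by P7 (volatility 15.0≤21.1, max drawdown 24≤41, expected return 8.3≥7.4).
P4: dominated by P5 (volatility 12.2≤17.7, max drawdown 26≤27, expected return 6.7≥2.1).
P5: dominated by P8 (volatility 10.5≤12.2, max drawdown 23≤26, expected return 13.5≥6.7).
P6: not dominated (best max drawdown).
P7: dominated by P8 (volatility 10.5≤15.0, max drawdown 23≤24, expected return 13.5≥8.3).
P8: not dominated (best volatility).
P9: dominated by P8 (volatility 10.5≤11.6, max drawdown 23≤29, expected return 13.5≥4.5).
P10: not dominated (best expected return).
P11: dominated by P1 (volatility 21.6≤28.9, max drawdown 39≤42, expected return 14.4≥11.5).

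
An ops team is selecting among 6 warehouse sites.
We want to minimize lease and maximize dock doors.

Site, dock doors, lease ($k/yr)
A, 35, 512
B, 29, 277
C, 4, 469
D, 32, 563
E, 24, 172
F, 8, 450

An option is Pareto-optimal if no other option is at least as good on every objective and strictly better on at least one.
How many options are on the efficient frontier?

3

A: not dominated (best dock doors).
B: not dominated.
C: dominated by B (dock doors 29≥4, lease 277≤469).
D: dominated by A (dock doors 35≥32, lease 512≤563).
E: not dominated (best lease).
F: dominated by B (dock doors 29≥8, lease 277≤450).
Pareto-optimal: A, B, E → 3.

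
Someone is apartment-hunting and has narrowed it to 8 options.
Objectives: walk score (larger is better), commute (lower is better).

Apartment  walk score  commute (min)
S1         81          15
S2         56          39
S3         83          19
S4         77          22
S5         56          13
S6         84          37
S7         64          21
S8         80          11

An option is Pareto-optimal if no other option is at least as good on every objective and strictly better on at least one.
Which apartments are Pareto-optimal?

S1: not dominated.
S2: dominated by S1 (walk score 81≥56, commute 15≤39).
S3: not dominated.
S4: dominated by S1 (walk score 81≥77, commute 15≤22).
S5: dominated by S8 (walk score 80≥56, commute 11≤13).
S6: not dominated (best walk score).
S7: dominated by S1 (walk score 81≥64, commute 15≤21).
S8: not dominated (best commute).

S1, S3, S6, S8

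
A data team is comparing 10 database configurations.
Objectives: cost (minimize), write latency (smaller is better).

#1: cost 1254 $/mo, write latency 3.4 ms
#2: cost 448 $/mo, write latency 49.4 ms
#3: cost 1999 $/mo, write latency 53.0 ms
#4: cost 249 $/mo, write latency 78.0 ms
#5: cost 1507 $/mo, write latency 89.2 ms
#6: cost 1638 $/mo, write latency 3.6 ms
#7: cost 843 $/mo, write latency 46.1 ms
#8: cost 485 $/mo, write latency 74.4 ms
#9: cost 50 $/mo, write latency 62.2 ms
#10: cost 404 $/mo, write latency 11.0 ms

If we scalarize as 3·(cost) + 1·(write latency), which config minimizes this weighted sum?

#9

#1: 3·1254 + 1·3.4 = 3765.4
#2: 3·448 + 1·49.4 = 1393.4
#3: 3·1999 + 1·53.0 = 6050.0
#4: 3·249 + 1·78.0 = 825.0
#5: 3·1507 + 1·89.2 = 4610.2
#6: 3·1638 + 1·3.6 = 4917.6
#7: 3·843 + 1·46.1 = 2575.1
#8: 3·485 + 1·74.4 = 1529.4
#9: 3·50 + 1·62.2 = 212.2
#10: 3·404 + 1·11.0 = 1223.0
Lowest: #9 at 212.2.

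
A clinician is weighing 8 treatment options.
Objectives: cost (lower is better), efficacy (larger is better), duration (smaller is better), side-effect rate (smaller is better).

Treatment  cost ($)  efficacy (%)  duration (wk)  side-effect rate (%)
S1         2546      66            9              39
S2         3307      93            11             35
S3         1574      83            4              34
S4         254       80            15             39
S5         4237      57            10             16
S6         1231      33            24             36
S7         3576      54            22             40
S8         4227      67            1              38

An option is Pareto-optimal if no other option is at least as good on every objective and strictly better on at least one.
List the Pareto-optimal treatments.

S2, S3, S4, S5, S6, S8

S1: dominated by S3 (cost 1574≤2546, efficacy 83≥66, duration 4≤9, side-effect rate 34≤39).
S2: not dominated (best efficacy).
S3: not dominated.
S4: not dominated (best cost).
S5: not dominated (best side-effect rate).
S6: not dominated.
S7: dominated by S1 (cost 2546≤3576, efficacy 66≥54, duration 9≤22, side-effect rate 39≤40).
S8: not dominated (best duration).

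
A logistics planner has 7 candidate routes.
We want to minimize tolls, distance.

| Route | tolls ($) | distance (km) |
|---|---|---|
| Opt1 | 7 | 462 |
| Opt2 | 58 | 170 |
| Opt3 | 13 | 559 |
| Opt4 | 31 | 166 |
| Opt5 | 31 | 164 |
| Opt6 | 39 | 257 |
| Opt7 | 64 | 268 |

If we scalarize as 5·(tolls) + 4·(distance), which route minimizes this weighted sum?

Opt1: 5·7 + 4·462 = 1883
Opt2: 5·58 + 4·170 = 970
Opt3: 5·13 + 4·559 = 2301
Opt4: 5·31 + 4·166 = 819
Opt5: 5·31 + 4·164 = 811
Opt6: 5·39 + 4·257 = 1223
Opt7: 5·64 + 4·268 = 1392
Lowest: Opt5 at 811.

Opt5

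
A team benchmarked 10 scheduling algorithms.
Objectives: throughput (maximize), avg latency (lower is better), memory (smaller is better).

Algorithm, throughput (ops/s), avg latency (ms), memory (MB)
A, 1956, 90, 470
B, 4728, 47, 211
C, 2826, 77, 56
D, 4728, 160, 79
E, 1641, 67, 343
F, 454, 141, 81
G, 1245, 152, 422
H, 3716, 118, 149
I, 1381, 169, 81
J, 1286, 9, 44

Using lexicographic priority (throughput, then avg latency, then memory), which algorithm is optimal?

B

First maximize throughput: best is 4728, kept {B, D}.
Then minimize avg latency: best is 47, kept {B}.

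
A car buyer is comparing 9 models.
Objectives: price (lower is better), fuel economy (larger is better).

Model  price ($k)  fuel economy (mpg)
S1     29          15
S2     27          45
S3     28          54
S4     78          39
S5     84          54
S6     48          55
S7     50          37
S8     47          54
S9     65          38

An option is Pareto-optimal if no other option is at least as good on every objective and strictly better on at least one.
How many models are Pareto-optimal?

3

S1: dominated by S2 (price 27≤29, fuel economy 45≥15).
S2: not dominated (best price).
S3: not dominated.
S4: dominated by S2 (price 27≤78, fuel economy 45≥39).
S5: dominated by S3 (price 28≤84, fuel economy 54≥54).
S6: not dominated (best fuel economy).
S7: dominated by S2 (price 27≤50, fuel economy 45≥37).
S8: dominated by S3 (price 28≤47, fuel economy 54≥54).
S9: dominated by S2 (price 27≤65, fuel economy 45≥38).
Pareto-optimal: S2, S3, S6 → 3.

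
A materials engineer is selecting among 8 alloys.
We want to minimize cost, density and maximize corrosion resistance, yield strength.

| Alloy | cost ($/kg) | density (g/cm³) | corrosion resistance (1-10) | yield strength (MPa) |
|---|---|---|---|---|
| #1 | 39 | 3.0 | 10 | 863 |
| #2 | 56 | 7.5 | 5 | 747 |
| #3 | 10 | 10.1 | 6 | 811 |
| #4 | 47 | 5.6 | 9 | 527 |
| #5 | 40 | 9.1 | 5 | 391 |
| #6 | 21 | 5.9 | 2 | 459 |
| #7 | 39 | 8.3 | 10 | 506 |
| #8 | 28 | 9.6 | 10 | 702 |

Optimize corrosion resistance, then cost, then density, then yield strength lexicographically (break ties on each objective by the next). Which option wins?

First maximize corrosion resistance: best is 10, kept {#1, #7, #8}.
Then minimize cost: best is 28, kept {#8}.

#8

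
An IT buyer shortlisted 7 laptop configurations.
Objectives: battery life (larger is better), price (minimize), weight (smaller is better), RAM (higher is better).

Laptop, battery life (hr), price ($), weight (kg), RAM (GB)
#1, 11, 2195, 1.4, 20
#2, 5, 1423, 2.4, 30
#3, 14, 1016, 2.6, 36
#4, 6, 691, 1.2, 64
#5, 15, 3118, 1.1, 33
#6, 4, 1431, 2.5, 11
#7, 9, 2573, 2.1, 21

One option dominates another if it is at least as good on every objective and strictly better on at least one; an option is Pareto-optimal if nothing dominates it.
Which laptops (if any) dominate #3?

none

#1: worse on battery life (11 vs 14).
#2: worse on battery life (5 vs 14).
#4: worse on battery life (6 vs 14).
#5: worse on price (3118 vs 1016).
#6: worse on battery life (4 vs 14).
#7: worse on battery life (9 vs 14).
No option dominates #3.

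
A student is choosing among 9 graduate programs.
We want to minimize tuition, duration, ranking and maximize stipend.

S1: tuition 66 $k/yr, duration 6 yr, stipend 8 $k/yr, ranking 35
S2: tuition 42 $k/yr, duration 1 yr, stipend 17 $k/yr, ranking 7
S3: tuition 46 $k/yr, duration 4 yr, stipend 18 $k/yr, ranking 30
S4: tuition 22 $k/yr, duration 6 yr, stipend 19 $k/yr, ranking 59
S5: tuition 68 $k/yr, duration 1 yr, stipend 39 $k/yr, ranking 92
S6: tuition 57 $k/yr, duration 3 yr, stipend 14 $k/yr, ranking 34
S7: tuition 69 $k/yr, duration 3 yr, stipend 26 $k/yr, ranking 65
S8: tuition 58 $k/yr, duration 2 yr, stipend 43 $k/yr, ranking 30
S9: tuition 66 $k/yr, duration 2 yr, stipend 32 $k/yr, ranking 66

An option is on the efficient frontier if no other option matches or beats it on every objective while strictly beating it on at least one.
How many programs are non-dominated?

5

S1: dominated by S2 (tuition 42≤66, duration 1≤6, stipend 17≥8, ranking 7≤35).
S2: not dominated (best ranking).
S3: not dominated.
S4: not dominated (best tuition).
S5: not dominated.
S6: dominated by S2 (tuition 42≤57, duration 1≤3, stipend 17≥14, ranking 7≤34).
S7: dominated by S8 (tuition 58≤69, duration 2≤3, stipend 43≥26, ranking 30≤65).
S8: not dominated (best stipend).
S9: dominated by S8 (tuition 58≤66, duration 2≤2, stipend 43≥32, ranking 30≤66).
Pareto-optimal: S2, S3, S4, S5, S8 → 5.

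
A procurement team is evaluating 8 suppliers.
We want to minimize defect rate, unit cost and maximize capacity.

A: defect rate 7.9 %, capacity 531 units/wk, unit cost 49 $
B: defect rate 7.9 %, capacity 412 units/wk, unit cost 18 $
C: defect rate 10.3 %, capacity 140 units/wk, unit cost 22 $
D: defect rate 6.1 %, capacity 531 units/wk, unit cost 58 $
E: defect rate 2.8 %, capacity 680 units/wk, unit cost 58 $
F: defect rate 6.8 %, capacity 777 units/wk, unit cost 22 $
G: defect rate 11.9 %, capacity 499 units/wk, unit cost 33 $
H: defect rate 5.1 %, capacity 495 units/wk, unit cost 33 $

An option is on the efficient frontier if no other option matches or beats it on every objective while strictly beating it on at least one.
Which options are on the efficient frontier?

A: dominated by F (defect rate 6.8≤7.9, capacity 777≥531, unit cost 22≤49).
B: not dominated (best unit cost).
C: dominated by B (defect rate 7.9≤10.3, capacity 412≥140, unit cost 18≤22).
D: dominated by E (defect rate 2.8≤6.1, capacity 680≥531, unit cost 58≤58).
E: not dominated (best defect rate).
F: not dominated (best capacity).
G: dominated by F (defect rate 6.8≤11.9, capacity 777≥499, unit cost 22≤33).
H: not dominated.

B, E, F, H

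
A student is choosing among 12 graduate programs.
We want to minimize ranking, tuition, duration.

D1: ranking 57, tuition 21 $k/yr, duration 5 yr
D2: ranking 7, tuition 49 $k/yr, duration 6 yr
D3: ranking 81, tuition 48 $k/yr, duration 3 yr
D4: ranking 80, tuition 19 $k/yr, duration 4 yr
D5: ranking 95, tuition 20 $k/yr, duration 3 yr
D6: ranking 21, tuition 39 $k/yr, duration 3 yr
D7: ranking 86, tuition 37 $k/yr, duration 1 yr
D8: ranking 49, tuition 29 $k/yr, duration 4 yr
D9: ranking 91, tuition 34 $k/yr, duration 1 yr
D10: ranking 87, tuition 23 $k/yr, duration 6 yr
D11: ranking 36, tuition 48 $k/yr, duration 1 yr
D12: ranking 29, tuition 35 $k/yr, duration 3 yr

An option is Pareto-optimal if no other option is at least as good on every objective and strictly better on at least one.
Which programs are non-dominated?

D1, D2, D4, D5, D6, D7, D8, D9, D11, D12

D1: not dominated.
D2: not dominated (best ranking).
D3: dominated by D6 (ranking 21≤81, tuition 39≤48, duration 3≤3).
D4: not dominated (best tuition).
D5: not dominated.
D6: not dominated.
D7: not dominated.
D8: not dominated.
D9: not dominated.
D10: dominated by D1 (ranking 57≤87, tuition 21≤23, duration 5≤6).
D11: not dominated.
D12: not dominated.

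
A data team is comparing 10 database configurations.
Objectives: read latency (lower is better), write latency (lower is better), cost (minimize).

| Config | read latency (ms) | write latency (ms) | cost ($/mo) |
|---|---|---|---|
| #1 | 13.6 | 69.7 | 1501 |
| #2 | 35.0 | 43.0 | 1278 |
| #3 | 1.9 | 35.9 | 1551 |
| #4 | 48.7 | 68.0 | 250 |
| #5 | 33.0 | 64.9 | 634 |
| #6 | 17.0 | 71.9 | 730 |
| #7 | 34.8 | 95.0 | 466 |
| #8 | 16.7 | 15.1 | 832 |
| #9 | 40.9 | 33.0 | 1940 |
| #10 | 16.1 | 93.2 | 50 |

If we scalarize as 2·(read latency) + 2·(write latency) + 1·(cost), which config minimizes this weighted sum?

#1: 2·13.6 + 2·69.7 + 1·1501 = 1667.6
#2: 2·35.0 + 2·43.0 + 1·1278 = 1434.0
#3: 2·1.9 + 2·35.9 + 1·1551 = 1626.6
#4: 2·48.7 + 2·68.0 + 1·250 = 483.4
#5: 2·33.0 + 2·64.9 + 1·634 = 829.8
#6: 2·17.0 + 2·71.9 + 1·730 = 907.8
#7: 2·34.8 + 2·95.0 + 1·466 = 725.6
#8: 2·16.7 + 2·15.1 + 1·832 = 895.6
#9: 2·40.9 + 2·33.0 + 1·1940 = 2087.8
#10: 2·16.1 + 2·93.2 + 1·50 = 268.6
Lowest: #10 at 268.6.

#10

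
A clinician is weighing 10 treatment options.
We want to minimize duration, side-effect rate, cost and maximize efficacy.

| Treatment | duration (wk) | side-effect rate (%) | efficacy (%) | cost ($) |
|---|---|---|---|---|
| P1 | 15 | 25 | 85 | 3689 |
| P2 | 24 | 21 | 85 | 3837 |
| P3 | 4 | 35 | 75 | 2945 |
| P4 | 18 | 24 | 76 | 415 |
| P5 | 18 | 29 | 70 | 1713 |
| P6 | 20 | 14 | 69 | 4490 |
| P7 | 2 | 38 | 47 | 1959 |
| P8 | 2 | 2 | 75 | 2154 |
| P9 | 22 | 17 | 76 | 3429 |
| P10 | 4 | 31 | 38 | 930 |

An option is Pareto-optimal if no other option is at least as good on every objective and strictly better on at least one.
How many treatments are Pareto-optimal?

P1: not dominated.
P2: not dominated.
P3: dominated by P8 (duration 2≤4, side-effect rate 2≤35, efficacy 75≥75, cost 2154≤2945).
P4: not dominated (best cost).
P5: dominated by P4 (duration 18≤18, side-effect rate 24≤29, efficacy 76≥70, cost 415≤1713).
P6: dominated by P8 (duration 2≤20, side-effect rate 2≤14, efficacy 75≥69, cost 2154≤4490).
P7: not dominated.
P8: not dominated (best side-effect rate).
P9: not dominated.
P10: not dominated.
Pareto-optimal: P1, P2, P4, P7, P8, P9, P10 → 7.

7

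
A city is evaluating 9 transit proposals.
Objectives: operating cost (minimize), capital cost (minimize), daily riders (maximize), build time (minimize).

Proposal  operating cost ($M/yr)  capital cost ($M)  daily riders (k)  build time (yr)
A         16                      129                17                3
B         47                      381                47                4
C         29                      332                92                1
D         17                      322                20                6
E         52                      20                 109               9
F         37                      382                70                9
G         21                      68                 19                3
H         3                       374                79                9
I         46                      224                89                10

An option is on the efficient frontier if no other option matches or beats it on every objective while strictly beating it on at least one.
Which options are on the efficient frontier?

A, C, D, E, G, H, I

A: not dominated.
B: dominated by C (operating cost 29≤47, capital cost 332≤381, daily riders 92≥47, build time 1≤4).
C: not dominated (best build time).
D: not dominated.
E: not dominated (best capital cost).
F: dominated by C (operating cost 29≤37, capital cost 332≤382, daily riders 92≥70, build time 1≤9).
G: not dominated.
H: not dominated (best operating cost).
I: not dominated.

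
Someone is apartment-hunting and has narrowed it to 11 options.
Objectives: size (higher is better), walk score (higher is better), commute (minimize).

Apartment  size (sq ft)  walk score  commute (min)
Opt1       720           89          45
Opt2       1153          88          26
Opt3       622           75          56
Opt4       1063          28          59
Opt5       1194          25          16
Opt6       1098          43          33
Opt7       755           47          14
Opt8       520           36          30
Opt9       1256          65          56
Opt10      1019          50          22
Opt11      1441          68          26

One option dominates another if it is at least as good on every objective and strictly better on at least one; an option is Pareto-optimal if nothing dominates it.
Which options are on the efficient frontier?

Opt1: not dominated (best walk score).
Opt2: not dominated.
Opt3: dominated by Opt1 (size 720≥622, walk score 89≥75, commute 45≤56).
Opt4: dominated by Opt2 (size 1153≥1063, walk score 88≥28, commute 26≤59).
Opt5: not dominated.
Opt6: dominated by Opt2 (size 1153≥1098, walk score 88≥43, commute 26≤33).
Opt7: not dominated (best commute).
Opt8: dominated by Opt2 (size 1153≥520, walk score 88≥36, commute 26≤30).
Opt9: dominated by Opt11 (size 1441≥1256, walk score 68≥65, commute 26≤56).
Opt10: not dominated.
Opt11: not dominated (best size).

Opt1, Opt2, Opt5, Opt7, Opt10, Opt11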